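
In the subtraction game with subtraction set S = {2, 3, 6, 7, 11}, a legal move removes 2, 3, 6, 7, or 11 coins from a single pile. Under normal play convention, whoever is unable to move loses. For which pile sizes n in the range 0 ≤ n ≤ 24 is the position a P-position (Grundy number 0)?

G(0) = 0
G(1) = mex{} = 0
G(2) = mex{0} = 1
G(3) = mex{0,0} = 1
G(4) = mex{1,0} = 2
G(5) = mex{1,1} = 0
G(6) = mex{2,1,0} = 3
G(7) = mex{0,2,0,0} = 1
G(8) = mex{3,0,1,0} = 2
G(9) = mex{1,3,1,1} = 0
G(10) = mex{2,1,2,1} = 0
G(11) = mex{0,2,0,2,0} = 1
G(12) = mex{0,0,3,0,0} = 1
G(13) = mex{1,0,1,3,1} = 2
G(14) = mex{1,1,2,1,1} = 0
G(15) = mex{2,1,0,2,2} = 3
G(16) = mex{0,2,0,0,0} = 1
G(17) = mex{3,0,1,0,3} = 2
G(18) = mex{1,3,1,1,1} = 0
G(19) = mex{2,1,2,1,2} = 0
G(20) = mex{0,2,0,2,0} = 1
G(21) = mex{0,0,3,0,0} = 1
G(22) = mex{1,0,1,3,1} = 2
G(23) = mex{1,1,2,1,1} = 0
G(24) = mex{2,1,0,2,2} = 3
P-positions are exactly the n with G(n) = 0.

0, 1, 5, 9, 10, 14, 18, 19, 23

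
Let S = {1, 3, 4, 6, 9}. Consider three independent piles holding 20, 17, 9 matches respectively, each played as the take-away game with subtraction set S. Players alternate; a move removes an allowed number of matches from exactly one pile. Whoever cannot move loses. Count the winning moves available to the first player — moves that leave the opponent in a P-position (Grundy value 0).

All piles use S = {1, 3, 4, 6, 9}:
n :  0  1  2  3  4  5  6  7  8  9 10 11 12 13 14 15 16 17 18 19 20
G :  0  1  0  1  2  3  2  0  1  4  3  2  0  1  0  1  2  3  2  0  1
Pile A: G(20) = 1.
Pile B: G(17) = 3.
Pile C: G(9) = 4.
Combined Grundy value = 1 ⊕ 3 ⊕ 4 = 6.
A winning move leaves total XOR = 0, i.e. changes one component's Grundy value g to g ⊕ X where X is the current total.
Pile A: need g' = 1⊕6 = 7. Options: 20−1→G=0, 20−3→G=3, 20−4→G=2, 20−6→G=0, 20−9→G=2. Hits: 0.
Pile B: need g' = 3⊕6 = 5. Options: 17−1→G=2, 17−3→G=0, 17−4→G=1, 17−6→G=2, 17−9→G=1. Hits: 0.
Pile C: need g' = 4⊕6 = 2. Options: 9−1→G=1, 9−3→G=2, 9−4→G=3, 9−6→G=1, 9−9→G=0. Hits: 1.

1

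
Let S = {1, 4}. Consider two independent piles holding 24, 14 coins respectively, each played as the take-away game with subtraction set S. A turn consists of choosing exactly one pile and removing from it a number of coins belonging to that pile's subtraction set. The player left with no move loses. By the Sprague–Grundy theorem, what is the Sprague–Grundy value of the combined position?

All piles use S = {1, 4}:
n :  0  1  2  3  4  5  6  7  8  9 10 11 12 13 14 15 16 17 18 19 20 21 22 23 24
G :  0  1  0  1  2  0  1  0  1  2  0  1  0  1  2  0  1  0  1  2  0  1  0  1  2
Pile A: G(24) = 2.
Pile B: G(14) = 2.
Combined Grundy value = 2 ⊕ 2 = 0.

0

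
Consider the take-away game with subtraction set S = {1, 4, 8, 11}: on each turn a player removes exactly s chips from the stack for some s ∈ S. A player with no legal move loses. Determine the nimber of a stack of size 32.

n :  0  1  2  3  4  5  6  7  8  9 10 11 12 13 14 15 16 17 18 19 20 21 22 23 24 25 26 27 28 29 30 31 32
G :  0  1  0  1  2  0  1  0  1  2  3  2  0  1  0  1  2  0  1  0  1  2  3  2  0  1  0  1  2  0  1  0  1

1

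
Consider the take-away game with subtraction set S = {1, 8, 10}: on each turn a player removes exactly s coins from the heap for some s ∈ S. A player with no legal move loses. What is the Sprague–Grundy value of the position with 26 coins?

2

G(0) = 0
G(1) = mex{0} = 1
G(2) = mex{1} = 0
G(3) = mex{0} = 1
G(4) = mex{1} = 0
G(5) = mex{0} = 1
G(6) = mex{1} = 0
G(7) = mex{0} = 1
G(8) = mex{1,0} = 2
G(9) = mex{2,1} = 0
G(10) = mex{0,0,0} = 1
G(11) = mex{1,1,1} = 0
G(12) = mex{0,0,0} = 1
G(13) = mex{1,1,1} = 0
G(14) = mex{0,0,0} = 1
G(15) = mex{1,1,1} = 0
G(16) = mex{0,2,0} = 1
G(17) = mex{1,0,1} = 2
G(18) = mex{2,1,2} = 0
G(19) = mex{0,0,0} = 1
G(20) = mex{1,1,1} = 0
G(21) = mex{0,0,0} = 1
G(22) = mex{1,1,1} = 0
G(23) = mex{0,0,0} = 1
G(24) = mex{1,1,1} = 0
G(25) = mex{0,2,0} = 1
G(26) = mex{1,0,1} = 2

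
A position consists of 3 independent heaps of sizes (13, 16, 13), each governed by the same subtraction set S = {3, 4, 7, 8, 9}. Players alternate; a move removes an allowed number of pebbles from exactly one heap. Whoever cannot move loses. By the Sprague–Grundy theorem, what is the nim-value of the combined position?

All heaps use S = {3, 4, 7, 8, 9}:
n :  0  1  2  3  4  5  6  7  8  9 10 11 12 13 14 15 16
G :  0  0  0  1  1  1  2  2  2  3  3  3  0  0  0  1  1
Heap A: G(13) = 0.
Heap B: G(16) = 1.
Heap C: G(13) = 0.
Combined Grundy value = 0 ⊕ 1 ⊕ 0 = 1.

1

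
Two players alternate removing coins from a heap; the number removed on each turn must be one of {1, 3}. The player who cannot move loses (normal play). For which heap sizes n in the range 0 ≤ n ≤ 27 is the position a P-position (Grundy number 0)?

n :  0  1  2  3  4  5  6  7  8  9 10 11 12 13 14 15 16 17 18 19 20 21 22 23 24 25 26 27
G :  0  1  0  1  0  1  0  1  0  1  0  1  0  1  0  1  0  1  0  1  0  1  0  1  0  1  0  1
P-positions are exactly the n with G(n) = 0.

0, 2, 4, 6, 8, 10, 12, 14, 16, 18, 20, 22, 24, 26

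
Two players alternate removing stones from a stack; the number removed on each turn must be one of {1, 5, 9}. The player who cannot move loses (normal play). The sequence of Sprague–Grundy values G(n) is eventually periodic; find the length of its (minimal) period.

2

n :  0  1  2  3  4  5  6  7  8  9 10 11 12 13 14
G :  0  1  0  1  0  1  0  1  0  1  0  1  0  1  0
G(n+2) = G(n) holds for n = 0,…,8 (a full window of length max(S) = 9), so the sequence is purely periodic with period 2.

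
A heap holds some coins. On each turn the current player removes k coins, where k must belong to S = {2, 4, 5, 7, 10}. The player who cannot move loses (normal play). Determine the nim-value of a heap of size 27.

0

n :  0  1  2  3  4  5  6  7  8  9 10 11 12 13 14 15 16 17 18 19 20 21 22 23 24 25 26 27
G :  0  0  1  1  2  2  3  3  4  0  5  1  0  2  1  0  2  1  0  2  1  0  2  1  0  2  1  0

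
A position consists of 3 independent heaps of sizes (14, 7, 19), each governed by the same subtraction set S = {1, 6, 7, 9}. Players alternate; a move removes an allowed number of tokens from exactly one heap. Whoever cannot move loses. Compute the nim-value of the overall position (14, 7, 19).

All heaps use S = {1, 6, 7, 9}:
G(0) = 0
G(1) = mex{0} = 1
G(2) = mex{1} = 0
G(3) = mex{0} = 1
G(4) = mex{1} = 0
G(5) = mex{0} = 1
G(6) = mex{1,0} = 2
G(7) = mex{2,1,0} = 3
G(8) = mex{3,0,1} = 2
G(9) = mex{2,1,0,0} = 3
G(10) = mex{3,0,1,1} = 2
G(11) = mex{2,1,0,0} = 3
G(12) = mex{3,2,1,1} = 0
G(13) = mex{0,3,2,0} = 1
G(14) = mex{1,2,3,1} = 0
G(15) = mex{0,3,2,2} = 1
G(16) = mex{1,2,3,3} = 0
G(17) = mex{0,3,2,2} = 1
G(18) = mex{1,0,3,3} = 2
G(19) = mex{2,1,0,2} = 3
Heap A: G(14) = 0.
Heap B: G(7) = 3.
Heap C: G(19) = 3.
Combined Grundy value = 0 ⊕ 3 ⊕ 3 = 0.

0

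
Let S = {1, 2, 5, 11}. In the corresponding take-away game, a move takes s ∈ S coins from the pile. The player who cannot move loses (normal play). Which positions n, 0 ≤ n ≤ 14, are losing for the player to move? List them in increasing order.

0, 3, 6, 9, 12

n :  0  1  2  3  4  5  6  7  8  9 10 11 12 13 14
G :  0  1  2  0  1  2  0  1  2  0  1  2  0  1  2
P-positions are exactly the n with G(n) = 0.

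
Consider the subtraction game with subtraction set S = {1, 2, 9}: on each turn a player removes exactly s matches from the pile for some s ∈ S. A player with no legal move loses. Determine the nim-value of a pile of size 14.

1

n :  0  1  2  3  4  5  6  7  8  9 10 11 12 13 14
G :  0  1  2  0  1  2  0  1  2  3  0  1  2  0  1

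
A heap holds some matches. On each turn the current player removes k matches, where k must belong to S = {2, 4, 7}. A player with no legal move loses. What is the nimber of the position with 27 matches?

0

G(0) = 0
G(1) = mex{} = 0
G(2) = mex{0} = 1
G(3) = mex{0} = 1
G(4) = mex{1,0} = 2
G(5) = mex{1,0} = 2
G(6) = mex{2,1} = 0
G(7) = mex{2,1,0} = 3
G(8) = mex{0,2,0} = 1
G(9) = mex{3,2,1} = 0
G(10) = mex{1,0,1} = 2
G(11) = mex{0,3,2} = 1
G(12) = mex{2,1,2} = 0
G(13) = mex{1,0,0} = 2
G(14) = mex{0,2,3} = 1
G(15) = mex{2,1,1} = 0
G(16) = mex{1,0,0} = 2
G(17) = mex{0,2,2} = 1
G(18) = mex{2,1,1} = 0
G(19) = mex{1,0,0} = 2
G(20) = mex{0,2,2} = 1
G(21) = mex{2,1,1} = 0
G(22) = mex{1,0,0} = 2
G(23) = mex{0,2,2} = 1
G(24) = mex{2,1,1} = 0
G(25) = mex{1,0,0} = 2
G(26) = mex{0,2,2} = 1
G(27) = mex{2,1,1} = 0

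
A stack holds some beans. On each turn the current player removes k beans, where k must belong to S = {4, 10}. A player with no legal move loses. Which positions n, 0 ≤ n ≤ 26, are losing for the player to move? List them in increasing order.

0, 1, 2, 3, 8, 9, 14, 15, 16, 17, 22, 23

G(0) = 0
G(1) = mex{} = 0
G(2) = mex{} = 0
G(3) = mex{} = 0
G(4) = mex{0} = 1
G(5) = mex{0} = 1
G(6) = mex{0} = 1
G(7) = mex{0} = 1
G(8) = mex{1} = 0
G(9) = mex{1} = 0
G(10) = mex{1,0} = 2
G(11) = mex{1,0} = 2
G(12) = mex{0,0} = 1
G(13) = mex{0,0} = 1
G(14) = mex{2,1} = 0
G(15) = mex{2,1} = 0
G(16) = mex{1,1} = 0
G(17) = mex{1,1} = 0
G(18) = mex{0,0} = 1
G(19) = mex{0,0} = 1
G(20) = mex{0,2} = 1
G(21) = mex{0,2} = 1
G(22) = mex{1,1} = 0
G(23) = mex{1,1} = 0
G(24) = mex{1,0} = 2
G(25) = mex{1,0} = 2
G(26) = mex{0,0} = 1
P-positions are exactly the n with G(n) = 0.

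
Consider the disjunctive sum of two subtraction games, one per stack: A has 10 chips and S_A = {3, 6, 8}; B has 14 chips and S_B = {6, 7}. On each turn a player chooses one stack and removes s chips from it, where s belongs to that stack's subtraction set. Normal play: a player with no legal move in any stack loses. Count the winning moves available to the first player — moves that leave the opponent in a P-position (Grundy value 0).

1

Stack A, S = {3, 6, 8}:
G(0) = 0
G(1) = mex{} = 0
G(2) = mex{} = 0
G(3) = mex{0} = 1
G(4) = mex{0} = 1
G(5) = mex{0} = 1
G(6) = mex{1,0} = 2
G(7) = mex{1,0} = 2
G(8) = mex{1,0,0} = 2
G(9) = mex{2,1,0} = 3
G(10) = mex{2,1,0} = 3
G_A(10) = 3.
Stack B, S = {6, 7}:
G(0) = 0
G(1) = mex{} = 0
G(2) = mex{} = 0
G(3) = mex{} = 0
G(4) = mex{} = 0
G(5) = mex{} = 0
G(6) = mex{0} = 1
G(7) = mex{0,0} = 1
G(8) = mex{0,0} = 1
G(9) = mex{0,0} = 1
G(10) = mex{0,0} = 1
G(11) = mex{0,0} = 1
G(12) = mex{1,0} = 2
G(13) = mex{1,1} = 0
G(14) = mex{1,1} = 0
G_B(14) = 0.
Combined Grundy value = 3 ⊕ 0 = 3.
A winning move leaves total XOR = 0, i.e. changes one component's Grundy value g to g ⊕ X where X is the current total.
Stack A: need g' = 3⊕3 = 0. Options: 10−3→G=2, 10−6→G=1, 10−8→G=0. Hits: 1.
Stack B: need g' = 0⊕3 = 3. Options: 14−6→G=1, 14−7→G=1. Hits: 0.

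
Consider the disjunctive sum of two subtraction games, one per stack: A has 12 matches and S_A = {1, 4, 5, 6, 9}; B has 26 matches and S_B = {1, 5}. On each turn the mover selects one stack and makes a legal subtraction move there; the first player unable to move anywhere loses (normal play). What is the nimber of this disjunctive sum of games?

0

Stack A, S = {1, 4, 5, 6, 9}:
n :  0  1  2  3  4  5  6  7  8  9 10 11 12
G :  0  1  0  1  2  3  2  3  4  5  0  1  0
G_A(12) = 0.
Stack B, S = {1, 5}:
G(0) = 0
G(1) = mex{0} = 1
G(2) = mex{1} = 0
G(3) = mex{0} = 1
G(4) = mex{1} = 0
G(5) = mex{0,0} = 1
G(6) = mex{1,1} = 0
G(7) = mex{0,0} = 1
G(8) = mex{1,1} = 0
G(9) = mex{0,0} = 1
G(10) = mex{1,1} = 0
G(11) = mex{0,0} = 1
G(12) = mex{1,1} = 0
G(13) = mex{0,0} = 1
G(14) = mex{1,1} = 0
G(15) = mex{0,0} = 1
G(16) = mex{1,1} = 0
G(17) = mex{0,0} = 1
G(18) = mex{1,1} = 0
G(19) = mex{0,0} = 1
G(20) = mex{1,1} = 0
G(21) = mex{0,0} = 1
G(22) = mex{1,1} = 0
G(23) = mex{0,0} = 1
G(24) = mex{1,1} = 0
G(25) = mex{0,0} = 1
G(26) = mex{1,1} = 0
G_B(26) = 0.
Combined Grundy value = 0 ⊕ 0 = 0.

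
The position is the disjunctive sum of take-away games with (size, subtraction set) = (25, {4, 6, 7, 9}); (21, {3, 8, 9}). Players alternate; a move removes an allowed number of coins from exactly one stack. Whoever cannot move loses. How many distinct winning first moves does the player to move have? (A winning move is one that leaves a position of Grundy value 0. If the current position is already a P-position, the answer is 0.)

2

Stack A, S = {4, 6, 7, 9}:
G(0) = 0
G(1) = mex{} = 0
G(2) = mex{} = 0
G(3) = mex{} = 0
G(4) = mex{0} = 1
G(5) = mex{0} = 1
G(6) = mex{0,0} = 1
G(7) = mex{0,0,0} = 1
G(8) = mex{1,0,0} = 2
G(9) = mex{1,0,0,0} = 2
G(10) = mex{1,1,0,0} = 2
G(11) = mex{1,1,1,0} = 2
G(12) = mex{2,1,1,0} = 3
G(13) = mex{2,1,1,1} = 0
G(14) = mex{2,2,1,1} = 0
G(15) = mex{2,2,2,1} = 0
G(16) = mex{3,2,2,1} = 0
G(17) = mex{0,2,2,2} = 1
G(18) = mex{0,3,2,2} = 1
G(19) = mex{0,0,3,2} = 1
G(20) = mex{0,0,0,2} = 1
G(21) = mex{1,0,0,3} = 2
G(22) = mex{1,0,0,0} = 2
G(23) = mex{1,1,0,0} = 2
G(24) = mex{1,1,1,0} = 2
G(25) = mex{2,1,1,0} = 3
G_A(25) = 3.
Stack B, S = {3, 8, 9}:
G(0) = 0
G(1) = mex{} = 0
G(2) = mex{} = 0
G(3) = mex{0} = 1
G(4) = mex{0} = 1
G(5) = mex{0} = 1
G(6) = mex{1} = 0
G(7) = mex{1} = 0
G(8) = mex{1,0} = 2
G(9) = mex{0,0,0} = 1
G(10) = mex{0,0,0} = 1
G(11) = mex{2,1,0} = 3
G(12) = mex{1,1,1} = 0
G(13) = mex{1,1,1} = 0
G(14) = mex{3,0,1} = 2
G(15) = mex{0,0,0} = 1
G(16) = mex{0,2,0} = 1
G(17) = mex{2,1,2} = 0
G(18) = mex{1,1,1} = 0
G(19) = mex{1,3,1} = 0
G(20) = mex{0,0,3} = 1
G(21) = mex{0,0,0} = 1
G_B(21) = 1.
Combined Grundy value = 3 ⊕ 1 = 2.
A winning move leaves total XOR = 0, i.e. changes one component's Grundy value g to g ⊕ X where X is the current total.
Stack A: need g' = 3⊕2 = 1. Options: 25−4→G=2, 25−6→G=1, 25−7→G=1, 25−9→G=0. Hits: 2.
Stack B: need g' = 1⊕2 = 3. Options: 21−3→G=0, 21−8→G=0, 21−9→G=0. Hits: 0.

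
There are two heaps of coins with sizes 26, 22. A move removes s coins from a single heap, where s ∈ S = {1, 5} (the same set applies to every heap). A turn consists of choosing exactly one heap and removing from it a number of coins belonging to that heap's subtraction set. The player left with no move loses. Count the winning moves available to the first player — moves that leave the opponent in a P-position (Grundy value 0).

All heaps use S = {1, 5}:
n :  0  1  2  3  4  5  6  7  8  9 10 11 12 13 14 15 16 17 18 19 20 21 22 23 24 25 26
G :  0  1  0  1  0  1  0  1  0  1  0  1  0  1  0  1  0  1  0  1  0  1  0  1  0  1  0
Heap A: G(26) = 0.
Heap B: G(22) = 0.
Combined Grundy value = 0 ⊕ 0 = 0.
A winning move leaves total XOR = 0, i.e. changes one component's Grundy value g to g ⊕ X where X is the current total.
Heap A: target g' = 0⊕0 = 0, but every legal move changes the Grundy value (mex property), so 0 moves.
Heap B: target g' = 0⊕0 = 0, but every legal move changes the Grundy value (mex property), so 0 moves.

0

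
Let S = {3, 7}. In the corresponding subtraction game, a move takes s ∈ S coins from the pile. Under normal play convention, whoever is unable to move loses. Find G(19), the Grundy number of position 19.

1

G(0) = 0
G(1) = mex{} = 0
G(2) = mex{} = 0
G(3) = mex{0} = 1
G(4) = mex{0} = 1
G(5) = mex{0} = 1
G(6) = mex{1} = 0
G(7) = mex{1,0} = 2
G(8) = mex{1,0} = 2
G(9) = mex{0,0} = 1
G(10) = mex{2,1} = 0
G(11) = mex{2,1} = 0
G(12) = mex{1,1} = 0
G(13) = mex{0,0} = 1
G(14) = mex{0,2} = 1
G(15) = mex{0,2} = 1
G(16) = mex{1,1} = 0
G(17) = mex{1,0} = 2
G(18) = mex{1,0} = 2
G(19) = mex{0,0} = 1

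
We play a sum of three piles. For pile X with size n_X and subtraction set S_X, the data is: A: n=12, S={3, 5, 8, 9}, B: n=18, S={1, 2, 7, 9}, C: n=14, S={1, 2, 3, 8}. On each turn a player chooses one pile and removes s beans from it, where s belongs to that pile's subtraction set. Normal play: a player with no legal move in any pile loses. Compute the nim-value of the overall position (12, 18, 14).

0

Pile A, S = {3, 5, 8, 9}:
G(0) = 0
G(1) = mex{} = 0
G(2) = mex{} = 0
G(3) = mex{0} = 1
G(4) = mex{0} = 1
G(5) = mex{0,0} = 1
G(6) = mex{1,0} = 2
G(7) = mex{1,0} = 2
G(8) = mex{1,1,0} = 2
G(9) = mex{2,1,0,0} = 3
G(10) = mex{2,1,0,0} = 3
G(11) = mex{2,2,1,0} = 3
G(12) = mex{3,2,1,1} = 0
G_A(12) = 0.
Pile B, S = {1, 2, 7, 9}:
G(0) = 0
G(1) = mex{0} = 1
G(2) = mex{1,0} = 2
G(3) = mex{2,1} = 0
G(4) = mex{0,2} = 1
G(5) = mex{1,0} = 2
G(6) = mex{2,1} = 0
G(7) = mex{0,2,0} = 1
G(8) = mex{1,0,1} = 2
G(9) = mex{2,1,2,0} = 3
G(10) = mex{3,2,0,1} = 4
G(11) = mex{4,3,1,2} = 0
G(12) = mex{0,4,2,0} = 1
G(13) = mex{1,0,0,1} = 2
G(14) = mex{2,1,1,2} = 0
G(15) = mex{0,2,2,0} = 1
G(16) = mex{1,0,3,1} = 2
G(17) = mex{2,1,4,2} = 0
G(18) = mex{0,2,0,3} = 1
G_B(18) = 1.
Pile C, S = {1, 2, 3, 8}:
G(0) = 0
G(1) = mex{0} = 1
G(2) = mex{1,0} = 2
G(3) = mex{2,1,0} = 3
G(4) = mex{3,2,1} = 0
G(5) = mex{0,3,2} = 1
G(6) = mex{1,0,3} = 2
G(7) = mex{2,1,0} = 3
G(8) = mex{3,2,1,0} = 4
G(9) = mex{4,3,2,1} = 0
G(10) = mex{0,4,3,2} = 1
G(11) = mex{1,0,4,3} = 2
G(12) = mex{2,1,0,0} = 3
G(13) = mex{3,2,1,1} = 0
G(14) = mex{0,3,2,2} = 1
G_C(14) = 1.
Combined Grundy value = 0 ⊕ 1 ⊕ 1 = 0.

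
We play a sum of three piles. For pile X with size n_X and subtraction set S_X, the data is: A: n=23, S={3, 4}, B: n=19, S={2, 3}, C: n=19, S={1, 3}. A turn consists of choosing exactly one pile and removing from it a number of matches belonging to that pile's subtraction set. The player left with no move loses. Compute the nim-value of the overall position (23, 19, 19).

Pile A, S = {3, 4}:
n :  0  1  2  3  4  5  6  7  8  9 10 11 12 13 14 15 16 17 18 19 20 21 22 23
G :  0  0  0  1  1  1  2  0  0  0  1  1  1  2  0  0  0  1  1  1  2  0  0  0
G_A(23) = 0.
Pile B, S = {2, 3}:
G(0) = 0
G(1) = mex{} = 0
G(2) = mex{0} = 1
G(3) = mex{0,0} = 1
G(4) = mex{1,0} = 2
G(5) = mex{1,1} = 0
G(6) = mex{2,1} = 0
G(7) = mex{0,2} = 1
G(8) = mex{0,0} = 1
G(9) = mex{1,0} = 2
G(10) = mex{1,1} = 0
G(11) = mex{2,1} = 0
G(12) = mex{0,2} = 1
G(13) = mex{0,0} = 1
G(14) = mex{1,0} = 2
G(15) = mex{1,1} = 0
G(16) = mex{2,1} = 0
G(17) = mex{0,2} = 1
G(18) = mex{0,0} = 1
G(19) = mex{1,0} = 2
G_B(19) = 2.
Pile C, S = {1, 3}:
n :  0  1  2  3  4  5  6  7  8  9 10 11 12 13 14 15 16 17 18 19
G :  0  1  0  1  0  1  0  1  0  1  0  1  0  1  0  1  0  1  0  1
G_C(19) = 1.
Combined Grundy value = 0 ⊕ 2 ⊕ 1 = 3.

3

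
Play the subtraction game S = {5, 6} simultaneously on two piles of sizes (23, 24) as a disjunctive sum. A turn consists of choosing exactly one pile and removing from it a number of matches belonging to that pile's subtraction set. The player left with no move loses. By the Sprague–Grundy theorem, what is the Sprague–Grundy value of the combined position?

All piles use S = {5, 6}:
n :  0  1  2  3  4  5  6  7  8  9 10 11 12 13 14 15 16 17 18 19 20 21 22 23 24
G :  0  0  0  0  0  1  1  1  1  1  2  0  0  0  0  0  1  1  1  1  1  2  0  0  0
Pile A: G(23) = 0.
Pile B: G(24) = 0.
Combined Grundy value = 0 ⊕ 0 = 0.

0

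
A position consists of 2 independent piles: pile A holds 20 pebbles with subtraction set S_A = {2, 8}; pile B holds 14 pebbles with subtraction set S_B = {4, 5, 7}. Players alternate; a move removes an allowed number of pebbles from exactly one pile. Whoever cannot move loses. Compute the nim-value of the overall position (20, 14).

Pile A, S = {2, 8}:
n :  0  1  2  3  4  5  6  7  8  9 10 11 12 13 14 15 16 17 18 19 20
G :  0  0  1  1  0  0  1  1  2  2  0  0  1  1  0  0  1  1  2  2  0
G_A(20) = 0.
Pile B, S = {4, 5, 7}:
G(0) = 0
G(1) = mex{} = 0
G(2) = mex{} = 0
G(3) = mex{} = 0
G(4) = mex{0} = 1
G(5) = mex{0,0} = 1
G(6) = mex{0,0} = 1
G(7) = mex{0,0,0} = 1
G(8) = mex{1,0,0} = 2
G(9) = mex{1,1,0} = 2
G(10) = mex{1,1,0} = 2
G(11) = mex{1,1,1} = 0
G(12) = mex{2,1,1} = 0
G(13) = mex{2,2,1} = 0
G(14) = mex{2,2,1} = 0
G_B(14) = 0.
Combined Grundy value = 0 ⊕ 0 = 0.

0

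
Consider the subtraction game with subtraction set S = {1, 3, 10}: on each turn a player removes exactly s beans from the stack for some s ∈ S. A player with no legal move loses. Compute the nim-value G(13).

0

G(0) = 0
G(1) = mex{0} = 1
G(2) = mex{1} = 0
G(3) = mex{0,0} = 1
G(4) = mex{1,1} = 0
G(5) = mex{0,0} = 1
G(6) = mex{1,1} = 0
G(7) = mex{0,0} = 1
G(8) = mex{1,1} = 0
G(9) = mex{0,0} = 1
G(10) = mex{1,1,0} = 2
G(11) = mex{2,0,1} = 3
G(12) = mex{3,1,0} = 2
G(13) = mex{2,2,1} = 0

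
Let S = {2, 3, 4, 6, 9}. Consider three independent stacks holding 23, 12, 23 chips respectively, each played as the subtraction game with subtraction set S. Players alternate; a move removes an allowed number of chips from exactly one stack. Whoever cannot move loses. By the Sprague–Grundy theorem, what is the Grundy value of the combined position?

2

All stacks use S = {2, 3, 4, 6, 9}:
n :  0  1  2  3  4  5  6  7  8  9 10 11 12 13 14 15 16 17 18 19 20 21 22 23
G :  0  0  1  1  2  2  3  3  0  4  1  5  2  0  3  1  4  2  0  3  1  4  2  0
Stack A: G(23) = 0.
Stack B: G(12) = 2.
Stack C: G(23) = 0.
Combined Grundy value = 0 ⊕ 2 ⊕ 0 = 2.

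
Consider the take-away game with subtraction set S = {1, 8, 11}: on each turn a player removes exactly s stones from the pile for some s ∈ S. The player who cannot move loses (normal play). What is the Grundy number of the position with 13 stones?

G(0) = 0
G(1) = mex{0} = 1
G(2) = mex{1} = 0
G(3) = mex{0} = 1
G(4) = mex{1} = 0
G(5) = mex{0} = 1
G(6) = mex{1} = 0
G(7) = mex{0} = 1
G(8) = mex{1,0} = 2
G(9) = mex{2,1} = 0
G(10) = mex{0,0} = 1
G(11) = mex{1,1,0} = 2
G(12) = mex{2,0,1} = 3
G(13) = mex{3,1,0} = 2

2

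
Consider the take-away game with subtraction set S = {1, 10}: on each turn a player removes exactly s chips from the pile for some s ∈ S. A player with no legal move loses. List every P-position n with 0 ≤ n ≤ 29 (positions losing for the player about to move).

G(0) = 0
G(1) = mex{0} = 1
G(2) = mex{1} = 0
G(3) = mex{0} = 1
G(4) = mex{1} = 0
G(5) = mex{0} = 1
G(6) = mex{1} = 0
G(7) = mex{0} = 1
G(8) = mex{1} = 0
G(9) = mex{0} = 1
G(10) = mex{1,0} = 2
G(11) = mex{2,1} = 0
G(12) = mex{0,0} = 1
G(13) = mex{1,1} = 0
G(14) = mex{0,0} = 1
G(15) = mex{1,1} = 0
G(16) = mex{0,0} = 1
G(17) = mex{1,1} = 0
G(18) = mex{0,0} = 1
G(19) = mex{1,1} = 0
G(20) = mex{0,2} = 1
G(21) = mex{1,0} = 2
G(22) = mex{2,1} = 0
G(23) = mex{0,0} = 1
G(24) = mex{1,1} = 0
G(25) = mex{0,0} = 1
G(26) = mex{1,1} = 0
G(27) = mex{0,0} = 1
G(28) = mex{1,1} = 0
G(29) = mex{0,0} = 1
P-positions are exactly the n with G(n) = 0.

0, 2, 4, 6, 8, 11, 13, 15, 17, 19, 22, 24, 26, 28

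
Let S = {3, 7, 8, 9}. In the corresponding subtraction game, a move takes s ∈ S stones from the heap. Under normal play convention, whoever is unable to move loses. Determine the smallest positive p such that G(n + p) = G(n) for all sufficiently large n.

G(0) = 0
G(1) = mex{} = 0
G(2) = mex{} = 0
G(3) = mex{0} = 1
G(4) = mex{0} = 1
G(5) = mex{0} = 1
G(6) = mex{1} = 0
G(7) = mex{1,0} = 2
G(8) = mex{1,0,0} = 2
G(9) = mex{0,0,0,0} = 1
G(10) = mex{2,1,0,0} = 3
G(11) = mex{2,1,1,0} = 3
G(12) = mex{1,1,1,1} = 0
G(13) = mex{3,0,1,1} = 2
G(14) = mex{3,2,0,1} = 4
G(15) = mex{0,2,2,0} = 1
G(16) = mex{2,1,2,2} = 0
G(17) = mex{4,3,1,2} = 0
G(18) = mex{1,3,3,1} = 0
G(19) = mex{0,0,3,3} = 1
G(20) = mex{0,2,0,3} = 1
G(21) = mex{0,4,2,0} = 1
G(22) = mex{1,1,4,2} = 0
G(23) = mex{1,0,1,4} = 2
G(24) = mex{1,0,0,1} = 2
G(25) = mex{0,0,0,0} = 1
G(26) = mex{2,1,0,0} = 3
G(27) = mex{2,1,1,0} = 3
G(28) = mex{1,1,1,1} = 0
G(29) = mex{3,0,1,1} = 2
G(30) = mex{3,2,0,1} = 4
G(31) = mex{0,2,2,0} = 1
G(32) = mex{2,1,2,2} = 0
G(33) = mex{4,3,1,2} = 0
G(n+16) = G(n) holds for n = 0,…,8 (a full window of length max(S) = 9), so the sequence is purely periodic with period 16.

16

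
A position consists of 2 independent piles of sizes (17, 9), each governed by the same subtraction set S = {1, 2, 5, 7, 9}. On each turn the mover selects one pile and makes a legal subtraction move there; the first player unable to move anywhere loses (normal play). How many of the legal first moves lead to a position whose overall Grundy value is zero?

All piles use S = {1, 2, 5, 7, 9}:
G(0) = 0
G(1) = mex{0} = 1
G(2) = mex{1,0} = 2
G(3) = mex{2,1} = 0
G(4) = mex{0,2} = 1
G(5) = mex{1,0,0} = 2
G(6) = mex{2,1,1} = 0
G(7) = mex{0,2,2,0} = 1
G(8) = mex{1,0,0,1} = 2
G(9) = mex{2,1,1,2,0} = 3
G(10) = mex{3,2,2,0,1} = 4
G(11) = mex{4,3,0,1,2} = 5
G(12) = mex{5,4,1,2,0} = 3
G(13) = mex{3,5,2,0,1} = 4
G(14) = mex{4,3,3,1,2} = 0
G(15) = mex{0,4,4,2,0} = 1
G(16) = mex{1,0,5,3,1} = 2
G(17) = mex{2,1,3,4,2} = 0
Pile A: G(17) = 0.
Pile B: G(9) = 3.
Combined Grundy value = 0 ⊕ 3 = 3.
A winning move leaves total XOR = 0, i.e. changes one component's Grundy value g to g ⊕ X where X is the current total.
Pile A: need g' = 0⊕3 = 3. Options: 17−1→G=2, 17−2→G=1, 17−5→G=3, 17−7→G=4, 17−9→G=2. Hits: 1.
Pile B: need g' = 3⊕3 = 0. Options: 9−1→G=2, 9−2→G=1, 9−5→G=1, 9−7→G=2, 9−9→G=0. Hits: 1.

2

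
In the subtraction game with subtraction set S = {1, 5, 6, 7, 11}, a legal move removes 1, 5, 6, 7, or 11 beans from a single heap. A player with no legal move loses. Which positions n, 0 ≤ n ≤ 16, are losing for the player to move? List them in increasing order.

0, 2, 4, 12, 14, 16

n :  0  1  2  3  4  5  6  7  8  9 10 11 12 13 14 15 16
G :  0  1  0  1  0  1  2  3  2  3  2  3  0  1  0  1  0
P-positions are exactly the n with G(n) = 0.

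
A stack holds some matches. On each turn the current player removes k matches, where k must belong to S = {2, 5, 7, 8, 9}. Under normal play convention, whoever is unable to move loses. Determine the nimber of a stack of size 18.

0

G(0) = 0
G(1) = mex{} = 0
G(2) = mex{0} = 1
G(3) = mex{0} = 1
G(4) = mex{1} = 0
G(5) = mex{1,0} = 2
G(6) = mex{0,0} = 1
G(7) = mex{2,1,0} = 3
G(8) = mex{1,1,0,0} = 2
G(9) = mex{3,0,1,0,0} = 2
G(10) = mex{2,2,1,1,0} = 3
G(11) = mex{2,1,0,1,1} = 3
G(12) = mex{3,3,2,0,1} = 4
G(13) = mex{3,2,1,2,0} = 4
G(14) = mex{4,2,3,1,2} = 0
G(15) = mex{4,3,2,3,1} = 0
G(16) = mex{0,3,2,2,3} = 1
G(17) = mex{0,4,3,2,2} = 1
G(18) = mex{1,4,3,3,2} = 0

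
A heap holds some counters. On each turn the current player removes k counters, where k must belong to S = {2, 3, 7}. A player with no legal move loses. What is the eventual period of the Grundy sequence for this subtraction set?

G(0) = 0
G(1) = mex{} = 0
G(2) = mex{0} = 1
G(3) = mex{0,0} = 1
G(4) = mex{1,0} = 2
G(5) = mex{1,1} = 0
G(6) = mex{2,1} = 0
G(7) = mex{0,2,0} = 1
G(8) = mex{0,0,0} = 1
G(9) = mex{1,0,1} = 2
G(10) = mex{1,1,1} = 0
G(11) = mex{2,1,2} = 0
G(12) = mex{0,2,0} = 1
G(13) = mex{0,0,0} = 1
G(14) = mex{1,0,1} = 2
G(n+5) = G(n) holds for n = 0,…,6 (a full window of length max(S) = 7), so the sequence is purely periodic with period 5.

5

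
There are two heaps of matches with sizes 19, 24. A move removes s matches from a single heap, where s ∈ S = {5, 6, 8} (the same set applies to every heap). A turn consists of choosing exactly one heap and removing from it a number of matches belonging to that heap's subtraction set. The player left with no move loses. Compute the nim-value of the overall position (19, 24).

All heaps use S = {5, 6, 8}:
n :  0  1  2  3  4  5  6  7  8  9 10 11 12 13 14 15 16 17 18 19 20 21 22 23 24
G :  0  0  0  0  0  1  1  1  1  1  2  2  2  0  0  0  0  0  1  1  1  1  1  2  2
Heap A: G(19) = 1.
Heap B: G(24) = 2.
Combined Grundy value = 1 ⊕ 2 = 3.

3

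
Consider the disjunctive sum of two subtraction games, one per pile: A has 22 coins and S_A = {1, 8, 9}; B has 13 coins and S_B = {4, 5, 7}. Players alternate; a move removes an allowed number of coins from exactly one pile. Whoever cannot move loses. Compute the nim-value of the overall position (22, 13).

Pile A, S = {1, 8, 9}:
G(0) = 0
G(1) = mex{0} = 1
G(2) = mex{1} = 0
G(3) = mex{0} = 1
G(4) = mex{1} = 0
G(5) = mex{0} = 1
G(6) = mex{1} = 0
G(7) = mex{0} = 1
G(8) = mex{1,0} = 2
G(9) = mex{2,1,0} = 3
G(10) = mex{3,0,1} = 2
G(11) = mex{2,1,0} = 3
G(12) = mex{3,0,1} = 2
G(13) = mex{2,1,0} = 3
G(14) = mex{3,0,1} = 2
G(15) = mex{2,1,0} = 3
G(16) = mex{3,2,1} = 0
G(17) = mex{0,3,2} = 1
G(18) = mex{1,2,3} = 0
G(19) = mex{0,3,2} = 1
G(20) = mex{1,2,3} = 0
G(21) = mex{0,3,2} = 1
G(22) = mex{1,2,3} = 0
G_A(22) = 0.
Pile B, S = {4, 5, 7}:
G(0) = 0
G(1) = mex{} = 0
G(2) = mex{} = 0
G(3) = mex{} = 0
G(4) = mex{0} = 1
G(5) = mex{0,0} = 1
G(6) = mex{0,0} = 1
G(7) = mex{0,0,0} = 1
G(8) = mex{1,0,0} = 2
G(9) = mex{1,1,0} = 2
G(10) = mex{1,1,0} = 2
G(11) = mex{1,1,1} = 0
G(12) = mex{2,1,1} = 0
G(13) = mex{2,2,1} = 0
G_B(13) = 0.
Combined Grundy value = 0 ⊕ 0 = 0.

0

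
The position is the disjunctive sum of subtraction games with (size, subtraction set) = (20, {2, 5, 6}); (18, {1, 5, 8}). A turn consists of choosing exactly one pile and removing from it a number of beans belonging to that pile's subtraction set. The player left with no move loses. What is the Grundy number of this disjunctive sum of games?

Pile A, S = {2, 5, 6}:
n :  0  1  2  3  4  5  6  7  8  9 10 11 12 13 14 15 16 17 18 19 20
G :  0  0  1  1  0  2  1  3  0  2  1  0  0  1  1  0  2  1  3  0  2
G_A(20) = 2.
Pile B, S = {1, 5, 8}:
n :  0  1  2  3  4  5  6  7  8  9 10 11 12 13 14 15 16 17 18
G :  0  1  0  1  0  1  0  1  2  3  2  3  2  0  1  0  1  0  1
G_B(18) = 1.
Combined Grundy value = 2 ⊕ 1 = 3.

3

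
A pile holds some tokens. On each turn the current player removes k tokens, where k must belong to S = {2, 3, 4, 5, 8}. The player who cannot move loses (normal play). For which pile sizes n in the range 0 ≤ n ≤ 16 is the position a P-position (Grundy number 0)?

n :  0  1  2  3  4  5  6  7  8  9 10 11 12 13 14 15 16
G :  0  0  1  1  2  2  3  0  4  1  5  2  3  0  0  1  1
P-positions are exactly the n with G(n) = 0.

0, 1, 7, 13, 14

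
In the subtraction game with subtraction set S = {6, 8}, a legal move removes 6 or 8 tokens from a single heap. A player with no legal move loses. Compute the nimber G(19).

G(0) = 0
G(1) = mex{} = 0
G(2) = mex{} = 0
G(3) = mex{} = 0
G(4) = mex{} = 0
G(5) = mex{} = 0
G(6) = mex{0} = 1
G(7) = mex{0} = 1
G(8) = mex{0,0} = 1
G(9) = mex{0,0} = 1
G(10) = mex{0,0} = 1
G(11) = mex{0,0} = 1
G(12) = mex{1,0} = 2
G(13) = mex{1,0} = 2
G(14) = mex{1,1} = 0
G(15) = mex{1,1} = 0
G(16) = mex{1,1} = 0
G(17) = mex{1,1} = 0
G(18) = mex{2,1} = 0
G(19) = mex{2,1} = 0

0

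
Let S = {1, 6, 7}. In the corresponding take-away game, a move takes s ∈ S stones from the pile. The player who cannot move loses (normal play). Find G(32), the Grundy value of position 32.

2

G(0) = 0
G(1) = mex{0} = 1
G(2) = mex{1} = 0
G(3) = mex{0} = 1
G(4) = mex{1} = 0
G(5) = mex{0} = 1
G(6) = mex{1,0} = 2
G(7) = mex{2,1,0} = 3
G(8) = mex{3,0,1} = 2
G(9) = mex{2,1,0} = 3
G(10) = mex{3,0,1} = 2
G(11) = mex{2,1,0} = 3
G(12) = mex{3,2,1} = 0
G(13) = mex{0,3,2} = 1
G(14) = mex{1,2,3} = 0
G(15) = mex{0,3,2} = 1
G(16) = mex{1,2,3} = 0
G(17) = mex{0,3,2} = 1
G(18) = mex{1,0,3} = 2
G(19) = mex{2,1,0} = 3
G(20) = mex{3,0,1} = 2
G(21) = mex{2,1,0} = 3
G(22) = mex{3,0,1} = 2
G(23) = mex{2,1,0} = 3
G(24) = mex{3,2,1} = 0
G(25) = mex{0,3,2} = 1
G(26) = mex{1,2,3} = 0
G(27) = mex{0,3,2} = 1
G(28) = mex{1,2,3} = 0
G(29) = mex{0,3,2} = 1
G(30) = mex{1,0,3} = 2
G(31) = mex{2,1,0} = 3
G(32) = mex{3,0,1} = 2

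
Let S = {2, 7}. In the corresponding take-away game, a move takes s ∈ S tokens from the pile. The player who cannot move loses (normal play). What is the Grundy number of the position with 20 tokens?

1

n :  0  1  2  3  4  5  6  7  8  9 10 11 12 13 14 15 16 17 18 19 20
G :  0  0  1  1  0  0  1  1  2  0  0  1  1  0  0  1  1  2  0  0  1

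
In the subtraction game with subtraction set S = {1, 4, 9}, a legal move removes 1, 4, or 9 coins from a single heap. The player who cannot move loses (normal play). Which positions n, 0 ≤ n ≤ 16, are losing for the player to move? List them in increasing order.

0, 2, 5, 7, 10, 12, 15

n :  0  1  2  3  4  5  6  7  8  9 10 11 12 13 14 15 16
G :  0  1  0  1  2  0  1  0  1  2  0  1  0  1  2  0  1
P-positions are exactly the n with G(n) = 0.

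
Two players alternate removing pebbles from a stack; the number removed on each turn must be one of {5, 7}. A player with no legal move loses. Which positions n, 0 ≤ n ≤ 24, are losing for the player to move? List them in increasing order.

0, 1, 2, 3, 4, 12, 13, 14, 15, 16, 24

n :  0  1  2  3  4  5  6  7  8  9 10 11 12 13 14 15 16 17 18 19 20 21 22 23 24
G :  0  0  0  0  0  1  1  1  1  1  2  2  0  0  0  0  0  1  1  1  1  1  2  2  0
P-positions are exactly the n with G(n) = 0.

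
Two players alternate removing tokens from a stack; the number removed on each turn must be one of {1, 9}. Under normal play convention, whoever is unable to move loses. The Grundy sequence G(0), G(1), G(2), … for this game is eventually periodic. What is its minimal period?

n :  0  1  2  3  4  5  6  7  8  9 10 11 12 13 14
G :  0  1  0  1  0  1  0  1  0  1  0  1  0  1  0
G(n+2) = G(n) holds for n = 0,…,8 (a full window of length max(S) = 9), so the sequence is purely periodic with period 2.

2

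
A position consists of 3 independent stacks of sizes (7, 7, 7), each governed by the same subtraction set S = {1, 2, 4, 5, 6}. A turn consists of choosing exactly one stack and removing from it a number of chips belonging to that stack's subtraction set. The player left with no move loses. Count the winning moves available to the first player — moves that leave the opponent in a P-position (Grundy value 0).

All stacks use S = {1, 2, 4, 5, 6}:
n : 0 1 2 3 4 5 6 7
G : 0 1 2 0 1 2 3 4
Stack A: G(7) = 4.
Stack B: G(7) = 4.
Stack C: G(7) = 4.
Combined Grundy value = 4 ⊕ 4 ⊕ 4 = 4.
A winning move leaves total XOR = 0, i.e. changes one component's Grundy value g to g ⊕ X where X is the current total.
Stack A: need g' = 4⊕4 = 0. Options: 7−1→G=3, 7−2→G=2, 7−4→G=0, 7−5→G=2, 7−6→G=1. Hits: 1.
Stack B: need g' = 4⊕4 = 0. Options: 7−1→G=3, 7−2→G=2, 7−4→G=0, 7−5→G=2, 7−6→G=1. Hits: 1.
Stack C: need g' = 4⊕4 = 0. Options: 7−1→G=3, 7−2→G=2, 7−4→G=0, 7−5→G=2, 7−6→G=1. Hits: 1.

3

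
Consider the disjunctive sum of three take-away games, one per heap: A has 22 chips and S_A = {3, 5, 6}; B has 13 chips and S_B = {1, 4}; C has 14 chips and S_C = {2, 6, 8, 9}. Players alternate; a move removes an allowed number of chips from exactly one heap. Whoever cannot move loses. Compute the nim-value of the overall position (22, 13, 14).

Heap A, S = {3, 5, 6}:
n :  0  1  2  3  4  5  6  7  8  9 10 11 12 13 14 15 16 17 18 19 20 21 22
G :  0  0  0  1  1  1  2  2  2  0  0  0  1  1  1  2  2  2  0  0  0  1  1
G_A(22) = 1.
Heap B, S = {1, 4}:
n :  0  1  2  3  4  5  6  7  8  9 10 11 12 13
G :  0  1  0  1  2  0  1  0  1  2  0  1  0  1
G_B(13) = 1.
Heap C, S = {2, 6, 8, 9}:
G(0) = 0
G(1) = mex{} = 0
G(2) = mex{0} = 1
G(3) = mex{0} = 1
G(4) = mex{1} = 0
G(5) = mex{1} = 0
G(6) = mex{0,0} = 1
G(7) = mex{0,0} = 1
G(8) = mex{1,1,0} = 2
G(9) = mex{1,1,0,0} = 2
G(10) = mex{2,0,1,0} = 3
G(11) = mex{2,0,1,1} = 3
G(12) = mex{3,1,0,1} = 2
G(13) = mex{3,1,0,0} = 2
G(14) = mex{2,2,1,0} = 3
G_C(14) = 3.
Combined Grundy value = 1 ⊕ 1 ⊕ 3 = 3.

3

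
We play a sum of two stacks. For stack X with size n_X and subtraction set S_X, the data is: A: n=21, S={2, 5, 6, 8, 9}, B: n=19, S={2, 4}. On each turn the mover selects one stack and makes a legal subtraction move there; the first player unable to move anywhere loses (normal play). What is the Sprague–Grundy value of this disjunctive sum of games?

3

Stack A, S = {2, 5, 6, 8, 9}:
G(0) = 0
G(1) = mex{} = 0
G(2) = mex{0} = 1
G(3) = mex{0} = 1
G(4) = mex{1} = 0
G(5) = mex{1,0} = 2
G(6) = mex{0,0,0} = 1
G(7) = mex{2,1,0} = 3
G(8) = mex{1,1,1,0} = 2
G(9) = mex{3,0,1,0,0} = 2
G(10) = mex{2,2,0,1,0} = 3
G(11) = mex{2,1,2,1,1} = 0
G(12) = mex{3,3,1,0,1} = 2
G(13) = mex{0,2,3,2,0} = 1
G(14) = mex{2,2,2,1,2} = 0
G(15) = mex{1,3,2,3,1} = 0
G(16) = mex{0,0,3,2,3} = 1
G(17) = mex{0,2,0,2,2} = 1
G(18) = mex{1,1,2,3,2} = 0
G(19) = mex{1,0,1,0,3} = 2
G(20) = mex{0,0,0,2,0} = 1
G(21) = mex{2,1,0,1,2} = 3
G_A(21) = 3.
Stack B, S = {2, 4}:
n :  0  1  2  3  4  5  6  7  8  9 10 11 12 13 14 15 16 17 18 19
G :  0  0  1  1  2  2  0  0  1  1  2  2  0  0  1  1  2  2  0  0
G_B(19) = 0.
Combined Grundy value = 3 ⊕ 0 = 3.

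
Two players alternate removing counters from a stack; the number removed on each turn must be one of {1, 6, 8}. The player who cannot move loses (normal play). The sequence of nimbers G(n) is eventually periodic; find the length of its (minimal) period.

n :  0  1  2  3  4  5  6  7  8  9 10 11 12 13 14 15 16
G :  0  1  0  1  0  1  2  0  1  0  1  0  1  2  0  1  0
G(n+7) = G(n) holds for n = 0,…,7 (a full window of length max(S) = 8), so the sequence is purely periodic with period 7.

7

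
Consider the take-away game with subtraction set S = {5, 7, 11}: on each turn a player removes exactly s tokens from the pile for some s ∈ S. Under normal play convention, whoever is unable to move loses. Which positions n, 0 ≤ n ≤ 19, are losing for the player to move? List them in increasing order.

0, 1, 2, 3, 4, 16, 17, 18, 19

n :  0  1  2  3  4  5  6  7  8  9 10 11 12 13 14 15 16 17 18 19
G :  0  0  0  0  0  1  1  1  1  1  2  2  2  2  2  3  0  0  0  0
P-positions are exactly the n with G(n) = 0.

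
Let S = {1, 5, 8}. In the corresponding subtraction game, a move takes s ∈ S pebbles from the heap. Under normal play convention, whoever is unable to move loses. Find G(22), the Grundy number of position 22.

3

G(0) = 0
G(1) = mex{0} = 1
G(2) = mex{1} = 0
G(3) = mex{0} = 1
G(4) = mex{1} = 0
G(5) = mex{0,0} = 1
G(6) = mex{1,1} = 0
G(7) = mex{0,0} = 1
G(8) = mex{1,1,0} = 2
G(9) = mex{2,0,1} = 3
G(10) = mex{3,1,0} = 2
G(11) = mex{2,0,1} = 3
G(12) = mex{3,1,0} = 2
G(13) = mex{2,2,1} = 0
G(14) = mex{0,3,0} = 1
G(15) = mex{1,2,1} = 0
G(16) = mex{0,3,2} = 1
G(17) = mex{1,2,3} = 0
G(18) = mex{0,0,2} = 1
G(19) = mex{1,1,3} = 0
G(20) = mex{0,0,2} = 1
G(21) = mex{1,1,0} = 2
G(22) = mex{2,0,1} = 3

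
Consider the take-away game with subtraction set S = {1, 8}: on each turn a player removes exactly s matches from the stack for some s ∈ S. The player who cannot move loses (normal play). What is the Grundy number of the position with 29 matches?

0

G(0) = 0
G(1) = mex{0} = 1
G(2) = mex{1} = 0
G(3) = mex{0} = 1
G(4) = mex{1} = 0
G(5) = mex{0} = 1
G(6) = mex{1} = 0
G(7) = mex{0} = 1
G(8) = mex{1,0} = 2
G(9) = mex{2,1} = 0
G(10) = mex{0,0} = 1
G(11) = mex{1,1} = 0
G(12) = mex{0,0} = 1
G(13) = mex{1,1} = 0
G(14) = mex{0,0} = 1
G(15) = mex{1,1} = 0
G(16) = mex{0,2} = 1
G(17) = mex{1,0} = 2
G(18) = mex{2,1} = 0
G(19) = mex{0,0} = 1
G(20) = mex{1,1} = 0
G(21) = mex{0,0} = 1
G(22) = mex{1,1} = 0
G(23) = mex{0,0} = 1
G(24) = mex{1,1} = 0
G(25) = mex{0,2} = 1
G(26) = mex{1,0} = 2
G(27) = mex{2,1} = 0
G(28) = mex{0,0} = 1
G(29) = mex{1,1} = 0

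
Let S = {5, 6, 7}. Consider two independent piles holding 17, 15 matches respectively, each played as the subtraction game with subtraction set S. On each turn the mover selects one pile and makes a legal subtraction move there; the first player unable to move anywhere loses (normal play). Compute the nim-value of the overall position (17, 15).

1

All piles use S = {5, 6, 7}:
G(0) = 0
G(1) = mex{} = 0
G(2) = mex{} = 0
G(3) = mex{} = 0
G(4) = mex{} = 0
G(5) = mex{0} = 1
G(6) = mex{0,0} = 1
G(7) = mex{0,0,0} = 1
G(8) = mex{0,0,0} = 1
G(9) = mex{0,0,0} = 1
G(10) = mex{1,0,0} = 2
G(11) = mex{1,1,0} = 2
G(12) = mex{1,1,1} = 0
G(13) = mex{1,1,1} = 0
G(14) = mex{1,1,1} = 0
G(15) = mex{2,1,1} = 0
G(16) = mex{2,2,1} = 0
G(17) = mex{0,2,2} = 1
Pile A: G(17) = 1.
Pile B: G(15) = 0.
Combined Grundy value = 1 ⊕ 0 = 1.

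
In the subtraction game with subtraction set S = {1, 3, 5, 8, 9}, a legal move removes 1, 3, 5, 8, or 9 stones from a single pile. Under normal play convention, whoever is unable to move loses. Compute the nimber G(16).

0

G(0) = 0
G(1) = mex{0} = 1
G(2) = mex{1} = 0
G(3) = mex{0,0} = 1
G(4) = mex{1,1} = 0
G(5) = mex{0,0,0} = 1
G(6) = mex{1,1,1} = 0
G(7) = mex{0,0,0} = 1
G(8) = mex{1,1,1,0} = 2
G(9) = mex{2,0,0,1,0} = 3
G(10) = mex{3,1,1,0,1} = 2
G(11) = mex{2,2,0,1,0} = 3
G(12) = mex{3,3,1,0,1} = 2
G(13) = mex{2,2,2,1,0} = 3
G(14) = mex{3,3,3,0,1} = 2
G(15) = mex{2,2,2,1,0} = 3
G(16) = mex{3,3,3,2,1} = 0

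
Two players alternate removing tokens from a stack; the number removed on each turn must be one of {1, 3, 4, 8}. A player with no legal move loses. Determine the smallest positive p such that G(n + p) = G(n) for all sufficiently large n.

n :  0  1  2  3  4  5  6  7  8  9 10 11 12 13 14 15 16
G :  0  1  0  1  2  3  2  0  1  0  1  2  3  2  0  1  0
G(n+7) = G(n) holds for n = 0,…,7 (a full window of length max(S) = 8), so the sequence is purely periodic with period 7.

7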